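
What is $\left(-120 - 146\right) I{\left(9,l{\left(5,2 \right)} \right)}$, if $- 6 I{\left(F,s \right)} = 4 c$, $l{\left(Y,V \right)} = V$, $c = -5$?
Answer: $- \frac{2660}{3} \approx -886.67$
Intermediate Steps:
$I{\left(F,s \right)} = \frac{10}{3}$ ($I{\left(F,s \right)} = - \frac{4 \left(-5\right)}{6} = \left(- \frac{1}{6}\right) \left(-20\right) = \frac{10}{3}$)
$\left(-120 - 146\right) I{\left(9,l{\left(5,2 \right)} \right)} = \left(-120 - 146\right) \frac{10}{3} = \left(-266\right) \frac{10}{3} = - \frac{2660}{3}$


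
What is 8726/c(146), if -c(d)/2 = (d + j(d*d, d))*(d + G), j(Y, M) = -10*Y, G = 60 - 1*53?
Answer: 4363/32591142 ≈ 0.00013387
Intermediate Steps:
G = 7 (G = 60 - 53 = 7)
c(d) = -2*(7 + d)*(d - 10*d²) (c(d) = -2*(d - 10*d*d)*(d + 7) = -2*(d - 10*d²)*(7 + d) = -2*(7 + d)*(d - 10*d²))
8726/c(146) = 8726/((2*146*(-7 + 10*146² + 69*146))) = 8726/((2*146*(-7 + 10*21316 + 10074))) = 8726/((2*146*(-7 + 213160 + 10074))) = 8726/((2*146*223227)) = 8726/65182284 = 8726*(1/65182284) = 4363/32591142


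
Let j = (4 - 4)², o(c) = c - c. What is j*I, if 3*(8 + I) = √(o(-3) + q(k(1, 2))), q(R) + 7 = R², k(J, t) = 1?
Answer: 0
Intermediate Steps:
q(R) = -7 + R²
o(c) = 0
j = 0 (j = 0² = 0)
I = -8 + I*√6/3 (I = -8 + √(0 + (-7 + 1²))/3 = -8 + √(0 + (-7 + 1))/3 = -8 + √(0 - 6)/3 = -8 + √(-6)/3 = -8 + (I*√6)/3 = -8 + I*√6/3 ≈ -8.0 + 0.8165*I)
j*I = 0*(-8 + I*√6/3) = 0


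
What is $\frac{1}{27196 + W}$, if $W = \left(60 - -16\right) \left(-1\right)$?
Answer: $\frac{1}{27120} \approx 3.6873 \cdot 10^{-5}$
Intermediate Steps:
$W = -76$ ($W = \left(60 + 16\right) \left(-1\right) = 76 \left(-1\right) = -76$)
$\frac{1}{27196 + W} = \frac{1}{27196 - 76} = \frac{1}{27120}$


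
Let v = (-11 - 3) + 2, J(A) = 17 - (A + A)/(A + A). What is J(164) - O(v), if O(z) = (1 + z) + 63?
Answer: -36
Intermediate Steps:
J(A) = 16 (J(A) = 17 - 2*A/(2*A) = 17 - 2*A*1/(2*A) = 17 - 1*1 = 17 - 1 = 16)
v = -12 (v = -14 + 2 = -12)
O(z) = 64 + z
J(164) - O(v) = 16 - (64 - 12) = 16 - 1*52 = 16 - 52 = -36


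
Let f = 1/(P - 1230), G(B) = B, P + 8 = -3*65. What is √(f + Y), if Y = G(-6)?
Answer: I*√12322367/1433 ≈ 2.4496*I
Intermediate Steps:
P = -203 (P = -8 - 3*65 = -8 - 195 = -203)
Y = -6
f = -1/1433 (f = 1/(-203 - 1230) = 1/(-1433) = -1/1433 ≈ -0.00069784)
√(f + Y) = √(-1/1433 - 6) = √(-8599/1433) = I*√12322367/1433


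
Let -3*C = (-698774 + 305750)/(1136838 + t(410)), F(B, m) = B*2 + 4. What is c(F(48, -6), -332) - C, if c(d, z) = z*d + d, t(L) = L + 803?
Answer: -37669619108/1138051 ≈ -33100.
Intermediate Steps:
t(L) = 803 + L
F(B, m) = 4 + 2*B (F(B, m) = 2*B + 4 = 4 + 2*B)
C = 131008/1138051 (C = -(-698774 + 305750)/(3*(1136838 + (803 + 410))) = -(-131008)/(1136838 + 1213) = -(-131008)/1138051 = -⅓*(-393024/1138051) = 131008/1138051 ≈ 0.11512)
c(d, z) = d + d*z (c(d, z) = d*z + d = d + d*z)
c(F(48, -6), -332) - C = (4 + 2*48)*(1 - 332) - 1*131008/1138051 = (4 + 96)*(-331) - 131008/1138051 = 100*(-331) - 131008/1138051 = -33100 - 131008/1138051 = -37669619108/1138051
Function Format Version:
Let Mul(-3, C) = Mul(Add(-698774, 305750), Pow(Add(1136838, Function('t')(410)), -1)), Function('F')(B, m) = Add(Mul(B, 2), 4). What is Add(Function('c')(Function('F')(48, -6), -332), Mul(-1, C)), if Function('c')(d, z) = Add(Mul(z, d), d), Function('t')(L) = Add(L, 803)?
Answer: Rational(-37669619108, 1138051) ≈ -33100.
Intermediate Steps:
Function('t')(L) = Add(803, L)
Function('F')(B, m) = Add(4, Mul(2, B)) (Function('F')(B, m) = Add(Mul(2, B), 4) = Add(4, Mul(2, B)))
C = Rational(131008, 1138051) (C = Mul(Rational(-1, 3), Mul(Add(-698774, 305750), Pow(Add(1136838, Add(803, 410)), -1))) = Mul(Rational(-1, 3), Mul(-393024, Pow(Add(1136838, 1213), -1))) = Mul(Rational(-1, 3), Mul(-393024, Pow(1138051, -1))) = Mul(Rational(-1, 3), Mul(-393024, Rational(1, 1138051))) = Mul(Rational(-1, 3), Rational(-393024, 1138051)) = Rational(131008, 1138051) ≈ 0.11512)
Function('c')(d, z) = Add(d, Mul(d, z)) (Function('c')(d, z) = Add(Mul(d, z), d) = Add(d, Mul(d, z)))
Add(Function('c')(Function('F')(48, -6), -332), Mul(-1, C)) = Add(Mul(Add(4, Mul(2, 48)), Add(1, -332)), Mul(-1, Rational(131008, 1138051))) = Add(Mul(Add(4, 96), -331), Rational(-131008, 1138051)) = Add(Mul(100, -331), Rational(-131008, 1138051)) = Add(-33100, Rational(-131008, 1138051)) = Rational(-37669619108, 1138051)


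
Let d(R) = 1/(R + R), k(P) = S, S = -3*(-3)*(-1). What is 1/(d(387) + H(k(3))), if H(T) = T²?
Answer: 774/62695 ≈ 0.012345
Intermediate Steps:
S = -9 (S = 9*(-1) = -9)
k(P) = -9
d(R) = 1/(2*R)
1/(d(387) + H(k(3))) = 1/((½)/387 + (-9)²) = 1/((½)*(1/387) + 81) = 1/(1/774 + 81) = 1/(62695/774) = 774/62695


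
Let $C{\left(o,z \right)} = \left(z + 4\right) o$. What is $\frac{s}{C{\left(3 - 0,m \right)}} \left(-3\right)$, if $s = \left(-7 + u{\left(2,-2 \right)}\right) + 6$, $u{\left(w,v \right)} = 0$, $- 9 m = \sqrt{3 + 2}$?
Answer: $\frac{324}{1291} + \frac{9 \sqrt{5}}{1291} \approx 0.26656$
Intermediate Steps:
$m = - \frac{\sqrt{5}}{9}$ ($m = - \frac{\sqrt{3 + 2}}{9} = - \frac{\sqrt{5}}{9} \approx -0.24845$)
$C{\left(o,z \right)} = o \left(4 + z\right)$ ($C{\left(o,z \right)} = \left(4 + z\right) o = o \left(4 + z\right)$)
$s = -1$ ($s = \left(-7 + 0\right) + 6 = -7 + 6 = -1$)
$\frac{s}{C{\left(3 - 0,m \right)}} \left(-3\right) = - \frac{1}{\left(3 - 0\right) \left(4 - \frac{\sqrt{5}}{9}\right)} \left(-3\right) = - \frac{1}{\left(3 + 0\right) \left(4 - \frac{\sqrt{5}}{9}\right)} \left(-3\right) = - \frac{1}{3 \left(4 - \frac{\sqrt{5}}{9}\right)} \left(-3\right) = - \frac{1}{12 - \frac{\sqrt{5}}{3}} \left(-3\right) = \frac{3}{12 - \frac{\sqrt{5}}{3}}$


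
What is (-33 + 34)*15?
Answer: 15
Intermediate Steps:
(-33 + 34)*15 = 1*15 = 15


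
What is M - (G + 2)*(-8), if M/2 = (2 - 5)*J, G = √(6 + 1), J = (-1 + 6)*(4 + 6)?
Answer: -284 + 8*√7 ≈ -262.83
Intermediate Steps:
J = 50 (J = 5*10 = 50)
G = √7 ≈ 2.6458
M = -300 (M = 2*((2 - 5)*50) = 2*(-3*50) = 2*(-150) = -300)
M - (G + 2)*(-8) = -300 - (√7 + 2)*(-8) = -300 - (2 + √7)*(-8) = -300 - (-16 - 8*√7) = -300 + (16 + 8*√7) = -284 + 8*√7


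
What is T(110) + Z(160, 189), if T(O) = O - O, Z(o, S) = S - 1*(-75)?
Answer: 264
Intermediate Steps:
Z(o, S) = 75 + S (Z(o, S) = S + 75 = 75 + S)
T(O) = 0
T(110) + Z(160, 189) = 0 + (75 + 189) = 0 + 264 = 264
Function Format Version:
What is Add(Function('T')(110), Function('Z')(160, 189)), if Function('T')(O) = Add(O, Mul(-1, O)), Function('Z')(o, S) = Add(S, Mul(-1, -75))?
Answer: 264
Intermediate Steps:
Function('Z')(o, S) = Add(75, S) (Function('Z')(o, S) = Add(S, 75) = Add(75, S))
Function('T')(O) = 0
Add(Function('T')(110), Function('Z')(160, 189)) = Add(0, Add(75, 189)) = Add(0, 264) = 264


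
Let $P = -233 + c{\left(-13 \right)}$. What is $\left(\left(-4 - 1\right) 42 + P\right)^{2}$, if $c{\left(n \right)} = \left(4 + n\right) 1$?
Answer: $204304$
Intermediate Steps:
$c{\left(n \right)} = 4 + n$
$P = -242$ ($P = -233 + \left(4 - 13\right) = -233 - 9 = -242$)
$\left(\left(-4 - 1\right) 42 + P\right)^{2} = \left(\left(-4 - 1\right) 42 - 242\right)^{2} = \left(\left(-5\right) 42 - 242\right)^{2} = \left(-210 - 242\right)^{2} = \left(-452\right)^{2} = 204304$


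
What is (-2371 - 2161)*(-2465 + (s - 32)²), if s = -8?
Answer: 3920180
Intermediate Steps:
(-2371 - 2161)*(-2465 + (s - 32)²) = (-2371 - 2161)*(-2465 + (-8 - 32)²) = -4532*(-2465 + (-40)²) = -4532*(-2465 + 1600) = -4532*(-865) = 3920180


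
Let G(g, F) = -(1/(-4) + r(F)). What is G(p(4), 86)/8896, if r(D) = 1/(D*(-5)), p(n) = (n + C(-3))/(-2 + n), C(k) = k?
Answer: 217/7650560 ≈ 2.8364e-5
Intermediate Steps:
p(n) = (-3 + n)/(-2 + n) (p(n) = (n - 3)/(-2 + n) = (-3 + n)/(-2 + n))
r(D) = -1/(5*D) (r(D) = 1/(-5*D) = -1/(5*D))
G(g, F) = 1/4 + 1/(5*F) (G(g, F) = -(1/(-4) - 1/(5*F)) = -(-1/4 - 1/(5*F)) = 1/4 + 1/(5*F))
G(p(4), 86)/8896 = ((1/20)*(4 + 5*86)/86)/8896 = ((1/20)*(1/86)*(4 + 430))*(1/8896) = ((1/20)*(1/86)*434)*(1/8896) = (217/860)*(1/8896) = 217/7650560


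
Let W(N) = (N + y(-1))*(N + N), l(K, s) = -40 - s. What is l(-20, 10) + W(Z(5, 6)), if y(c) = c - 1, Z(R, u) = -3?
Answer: -20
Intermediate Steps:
y(c) = -1 + c
W(N) = 2*N*(-2 + N) (W(N) = (N + (-1 - 1))*(N + N) = (N - 2)*(2*N) = (-2 + N)*(2*N) = 2*N*(-2 + N))
l(-20, 10) + W(Z(5, 6)) = (-40 - 1*10) + 2*(-3)*(-2 - 3) = (-40 - 10) + 2*(-3)*(-5) = -50 + 30 = -20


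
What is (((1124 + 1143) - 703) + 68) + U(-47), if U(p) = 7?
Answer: 1639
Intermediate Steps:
(((1124 + 1143) - 703) + 68) + U(-47) = (((1124 + 1143) - 703) + 68) + 7 = ((2267 - 703) + 68) + 7 = (1564 + 68) + 7 = 1632 + 7 = 1639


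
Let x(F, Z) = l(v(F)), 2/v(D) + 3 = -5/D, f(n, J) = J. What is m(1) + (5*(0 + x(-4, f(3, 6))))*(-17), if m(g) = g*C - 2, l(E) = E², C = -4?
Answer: -5734/49 ≈ -117.02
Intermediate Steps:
v(D) = 2/(-3 - 5/D)
x(F, Z) = 4*F²/(5 + 3*F)² (x(F, Z) = (-2*F/(5 + 3*F))² = 4*F²/(5 + 3*F)²)
m(g) = -2 - 4*g (m(g) = g*(-4) - 2 = -4*g - 2 = -2 - 4*g)
m(1) + (5*(0 + x(-4, f(3, 6))))*(-17) = (-2 - 4*1) + (5*(0 + 4*(-4)²/(5 + 3*(-4))²))*(-17) = (-2 - 4) + (5*(0 + 4*16/(5 - 12)²))*(-17) = -6 + (5*(0 + 4*16/(-7)²))*(-17) = -6 + (5*(0 + 4*16*(1/49)))*(-17) = -6 + (5*(0 + 64/49))*(-17) = -6 + (5*(64/49))*(-17) = -6 + (320/49)*(-17) = -6 - 5440/49 = -5734/49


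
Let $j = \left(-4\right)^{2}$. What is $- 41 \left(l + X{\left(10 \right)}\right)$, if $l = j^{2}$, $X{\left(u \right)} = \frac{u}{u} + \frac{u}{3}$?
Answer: $- \frac{32021}{3} \approx -10674.0$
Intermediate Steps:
$j = 16$
$X{\left(u \right)} = 1 + \frac{u}{3}$ ($X{\left(u \right)} = 1 + u \frac{1}{3} = 1 + \frac{u}{3}$)
$l = 256$ ($l = 16^{2} = 256$)
$- 41 \left(l + X{\left(10 \right)}\right) = - 41 \left(256 + \left(1 + \frac{1}{3} \cdot 10\right)\right) = - 41 \left(256 + \left(1 + \frac{10}{3}\right)\right) = - 41 \left(256 + \frac{13}{3}\right) = \left(-41\right) \frac{781}{3} = - \frac{32021}{3}$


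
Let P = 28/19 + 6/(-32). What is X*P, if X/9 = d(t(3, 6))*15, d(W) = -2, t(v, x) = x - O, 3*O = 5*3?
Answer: -52785/152 ≈ -347.27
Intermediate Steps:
O = 5 (O = (5*3)/3 = (1/3)*15 = 5)
P = 391/304 (P = 28*(1/19) + 6*(-1/32) = 28/19 - 3/16 = 391/304 ≈ 1.2862)
t(v, x) = -5 + x (t(v, x) = x - 1*5 = x - 5 = -5 + x)
X = -270 (X = 9*(-2*15) = 9*(-30) = -270)
X*P = -270*391/304 = -52785/152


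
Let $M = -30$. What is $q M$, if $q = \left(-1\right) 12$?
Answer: $360$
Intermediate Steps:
$q = -12$
$q M = \left(-12\right) \left(-30\right) = 360$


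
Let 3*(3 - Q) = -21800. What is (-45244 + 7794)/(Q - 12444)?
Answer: 112350/15523 ≈ 7.2376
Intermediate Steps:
Q = 21809/3 (Q = 3 - 1/3*(-21800) = 3 + 21800/3 = 21809/3 ≈ 7269.7)
(-45244 + 7794)/(Q - 12444) = (-45244 + 7794)/(21809/3 - 12444) = -37450/(-15523/3) = -37450*(-3/15523) = 112350/15523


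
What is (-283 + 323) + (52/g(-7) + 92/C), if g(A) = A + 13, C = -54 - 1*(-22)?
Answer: 1099/24 ≈ 45.792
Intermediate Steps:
C = -32 (C = -54 + 22 = -32)
g(A) = 13 + A
(-283 + 323) + (52/g(-7) + 92/C) = (-283 + 323) + (52/(13 - 7) + 92/(-32)) = 40 + (52/6 + 92*(-1/32)) = 40 + (52*(⅙) - 23/8) = 40 + (26/3 - 23/8) = 40 + 139/24 = 1099/24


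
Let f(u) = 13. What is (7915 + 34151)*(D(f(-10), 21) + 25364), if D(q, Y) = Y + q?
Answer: 1068392268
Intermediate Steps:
(7915 + 34151)*(D(f(-10), 21) + 25364) = (7915 + 34151)*((21 + 13) + 25364) = 42066*(34 + 25364) = 42066*25398 = 1068392268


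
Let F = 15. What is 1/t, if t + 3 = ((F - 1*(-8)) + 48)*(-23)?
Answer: -1/1636 ≈ -0.00061125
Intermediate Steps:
t = -1636 (t = -3 + ((15 - 1*(-8)) + 48)*(-23) = -3 + ((15 + 8) + 48)*(-23) = -3 + (23 + 48)*(-23) = -3 + 71*(-23) = -3 - 1633 = -1636)
1/t = 1/(-1636) = -1/1636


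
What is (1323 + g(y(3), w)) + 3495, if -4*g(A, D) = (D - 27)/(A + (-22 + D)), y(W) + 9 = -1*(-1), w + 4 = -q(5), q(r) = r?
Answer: 62631/13 ≈ 4817.8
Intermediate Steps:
w = -9 (w = -4 - 1*5 = -4 - 5 = -9)
y(W) = -8 (y(W) = -9 - 1*(-1) = -9 + 1 = -8)
g(A, D) = -(-27 + D)/(4*(-22 + A + D)) (g(A, D) = -(D - 27)/(4*(A + (-22 + D))) = -(-27 + D)/(4*(-22 + A + D)))
(1323 + g(y(3), w)) + 3495 = (1323 + (27 - 1*(-9))/(4*(-22 - 8 - 9))) + 3495 = (1323 + (¼)*(27 + 9)/(-39)) + 3495 = (1323 + (¼)*(-1/39)*36) + 3495 = (1323 - 3/13) + 3495 = 17196/13 + 3495 = 62631/13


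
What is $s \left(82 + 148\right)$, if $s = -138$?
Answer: $-31740$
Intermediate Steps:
$s \left(82 + 148\right) = - 138 \left(82 + 148\right) = \left(-138\right) 230 = -31740$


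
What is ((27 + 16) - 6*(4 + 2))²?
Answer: 49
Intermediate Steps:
((27 + 16) - 6*(4 + 2))² = (43 - 6*6)² = (43 - 36)² = 7² = 49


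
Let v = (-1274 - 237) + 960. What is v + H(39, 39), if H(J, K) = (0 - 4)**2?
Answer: -535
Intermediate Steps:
v = -551 (v = -1511 + 960 = -551)
H(J, K) = 16 (H(J, K) = (-4)**2 = 16)
v + H(39, 39) = -551 + 16 = -535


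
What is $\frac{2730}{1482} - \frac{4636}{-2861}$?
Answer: $\frac{188219}{54359} \approx 3.4625$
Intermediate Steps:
$\frac{2730}{1482} - \frac{4636}{-2861} = 2730 \cdot \frac{1}{1482} - - \frac{4636}{2861} = \frac{35}{19} + \frac{4636}{2861} = \frac{188219}{54359}$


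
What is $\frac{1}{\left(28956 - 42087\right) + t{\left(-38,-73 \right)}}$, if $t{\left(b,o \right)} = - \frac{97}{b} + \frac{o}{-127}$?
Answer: $- \frac{4826}{63355113} \approx -7.6174 \cdot 10^{-5}$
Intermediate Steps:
$t{\left(b,o \right)} = - \frac{97}{b} - \frac{o}{127}$ ($t{\left(b,o \right)} = - \frac{97}{b} + o \left(- \frac{1}{127}\right) = - \frac{97}{b} - \frac{o}{127}$)
$\frac{1}{\left(28956 - 42087\right) + t{\left(-38,-73 \right)}} = \frac{1}{\left(28956 - 42087\right) - \left(- \frac{73}{127} + \frac{97}{-38}\right)} = \frac{1}{-13131 + \left(\left(-97\right) \left(- \frac{1}{38}\right) + \frac{73}{127}\right)} = \frac{1}{-13131 + \left(\frac{97}{38} + \frac{73}{127}\right)} = \frac{1}{-13131 + \frac{15093}{4826}} = \frac{1}{- \frac{63355113}{4826}} = - \frac{4826}{63355113}$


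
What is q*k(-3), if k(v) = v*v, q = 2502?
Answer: 22518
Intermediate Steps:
k(v) = v²
q*k(-3) = 2502*(-3)² = 2502*9 = 22518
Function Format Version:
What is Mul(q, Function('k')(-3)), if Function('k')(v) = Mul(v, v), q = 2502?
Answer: 22518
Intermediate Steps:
Function('k')(v) = Pow(v, 2)
Mul(q, Function('k')(-3)) = Mul(2502, Pow(-3, 2)) = Mul(2502, 9) = 22518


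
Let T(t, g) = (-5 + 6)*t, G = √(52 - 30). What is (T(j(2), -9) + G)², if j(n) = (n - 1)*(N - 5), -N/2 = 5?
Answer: (15 - √22)² ≈ 106.29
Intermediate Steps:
N = -10 (N = -2*5 = -10)
j(n) = 15 - 15*n (j(n) = (n - 1)*(-10 - 5) = (-1 + n)*(-15) = 15 - 15*n)
G = √22 ≈ 4.6904
T(t, g) = t (T(t, g) = 1*t = t)
(T(j(2), -9) + G)² = ((15 - 15*2) + √22)² = ((15 - 30) + √22)² = (-15 + √22)²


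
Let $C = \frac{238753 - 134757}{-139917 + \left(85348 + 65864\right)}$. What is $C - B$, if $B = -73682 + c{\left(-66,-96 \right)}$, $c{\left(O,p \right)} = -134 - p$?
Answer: $\frac{832771396}{11295} \approx 73729.0$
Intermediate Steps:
$C = \frac{103996}{11295}$ ($C = \frac{103996}{-139917 + 151212} = \frac{103996}{11295} \approx 9.2073$)
$B = -73720$ ($B = -73682 - 38 = -73720$)
$C - B = \frac{103996}{11295} - -73720 = \frac{103996}{11295} + 73720 = \frac{832771396}{11295}$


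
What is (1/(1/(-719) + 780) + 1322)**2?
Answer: 549679056395412969/314517950761 ≈ 1.7477e+6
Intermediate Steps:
(1/(1/(-719) + 780) + 1322)**2 = (1/(-1/719 + 780) + 1322)**2 = (1/(560819/719) + 1322)**2 = (719/560819 + 1322)**2 = (741403437/560819)**2 = 549679056395412969/314517950761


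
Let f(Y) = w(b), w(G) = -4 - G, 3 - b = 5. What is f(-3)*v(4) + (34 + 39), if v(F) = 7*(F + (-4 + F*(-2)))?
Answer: 185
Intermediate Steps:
b = -2 (b = 3 - 1*5 = 3 - 5 = -2)
v(F) = -28 - 7*F (v(F) = 7*(F + (-4 - 2*F)) = 7*(-4 - F) = -28 - 7*F)
f(Y) = -2 (f(Y) = -4 - 1*(-2) = -4 + 2 = -2)
f(-3)*v(4) + (34 + 39) = -2*(-28 - 7*4) + (34 + 39) = -2*(-28 - 28) + 73 = -2*(-56) + 73 = 112 + 73 = 185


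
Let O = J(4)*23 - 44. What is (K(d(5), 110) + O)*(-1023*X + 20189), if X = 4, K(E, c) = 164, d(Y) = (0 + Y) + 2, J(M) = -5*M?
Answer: -5472980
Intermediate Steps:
d(Y) = 2 + Y (d(Y) = Y + 2 = 2 + Y)
O = -504 (O = -5*4*23 - 44 = -20*23 - 44 = -460 - 44 = -504)
(K(d(5), 110) + O)*(-1023*X + 20189) = (164 - 504)*(-1023*4 + 20189) = -340*(-4092 + 20189) = -340*16097 = -5472980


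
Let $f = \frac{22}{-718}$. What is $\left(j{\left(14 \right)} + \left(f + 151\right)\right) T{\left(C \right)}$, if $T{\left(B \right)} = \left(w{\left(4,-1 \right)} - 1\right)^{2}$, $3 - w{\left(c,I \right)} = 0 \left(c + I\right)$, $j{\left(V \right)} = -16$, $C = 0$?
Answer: $\frac{193816}{359} \approx 539.88$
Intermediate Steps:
$f = - \frac{11}{359}$ ($f = 22 \left(- \frac{1}{718}\right) = - \frac{11}{359} \approx -0.030641$)
$w{\left(c,I \right)} = 3$ ($w{\left(c,I \right)} = 3 - 0 \left(c + I\right) = 3 - 0 \left(I + c\right) = 3 - 0 = 3 + 0 = 3$)
$T{\left(B \right)} = 4$ ($T{\left(B \right)} = \left(3 - 1\right)^{2} = 2^{2} = 4$)
$\left(j{\left(14 \right)} + \left(f + 151\right)\right) T{\left(C \right)} = \left(-16 + \left(- \frac{11}{359} + 151\right)\right) 4 = \left(-16 + \frac{54198}{359}\right) 4 = \frac{48454}{359} \cdot 4 = \frac{193816}{359}$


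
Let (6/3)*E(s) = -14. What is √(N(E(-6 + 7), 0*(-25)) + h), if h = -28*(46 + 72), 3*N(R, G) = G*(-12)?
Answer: 2*I*√826 ≈ 57.48*I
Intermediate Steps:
E(s) = -7 (E(s) = (½)*(-14) = -7)
N(R, G) = -4*G (N(R, G) = (G*(-12))/3 = (-12*G)/3 = -4*G)
h = -3304 (h = -28*118 = -3304)
√(N(E(-6 + 7), 0*(-25)) + h) = √(-0*(-25) - 3304) = √(-4*0 - 3304) = √(0 - 3304) = √(-3304) = 2*I*√826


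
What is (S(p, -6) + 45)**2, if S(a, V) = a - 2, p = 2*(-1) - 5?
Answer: 1296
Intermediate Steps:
p = -7 (p = -2 - 5 = -7)
S(a, V) = -2 + a
(S(p, -6) + 45)**2 = ((-2 - 7) + 45)**2 = (-9 + 45)**2 = 36**2 = 1296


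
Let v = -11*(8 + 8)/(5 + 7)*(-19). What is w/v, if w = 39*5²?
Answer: 2925/836 ≈ 3.4988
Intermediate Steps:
w = 975 (w = 39*25 = 975)
v = 836/3 (v = -176/12*(-19) = -11*4/3*(-19) = -44/3*(-19) = 836/3 ≈ 278.67)
w/v = 975/(836/3) = 975*(3/836) = 2925/836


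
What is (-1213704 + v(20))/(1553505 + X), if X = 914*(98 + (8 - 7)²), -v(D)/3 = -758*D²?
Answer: -101368/547997 ≈ -0.18498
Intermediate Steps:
v(D) = 2274*D² (v(D) = -(-2274)*D² = 2274*D²)
X = 90486 (X = 914*(98 + 1²) = 914*(98 + 1) = 914*99 = 90486)
(-1213704 + v(20))/(1553505 + X) = (-1213704 + 2274*20²)/(1553505 + 90486) = (-1213704 + 2274*400)/1643991 = (-1213704 + 909600)*(1/1643991) = -304104*1/1643991 = -101368/547997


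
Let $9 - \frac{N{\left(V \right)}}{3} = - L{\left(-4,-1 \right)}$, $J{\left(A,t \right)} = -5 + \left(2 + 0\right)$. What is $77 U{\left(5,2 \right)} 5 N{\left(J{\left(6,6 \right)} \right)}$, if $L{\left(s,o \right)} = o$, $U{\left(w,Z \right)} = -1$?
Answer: $-9240$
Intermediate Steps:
$J{\left(A,t \right)} = -3$ ($J{\left(A,t \right)} = -5 + 2 = -3$)
$N{\left(V \right)} = 24$ ($N{\left(V \right)} = 27 - 3 \left(\left(-1\right) \left(-1\right)\right) = 27 - 3 = 24$)
$77 U{\left(5,2 \right)} 5 N{\left(J{\left(6,6 \right)} \right)} = 77 \left(\left(-1\right) 5\right) 24 = 77 \left(-5\right) 24 = \left(-385\right) 24 = -9240$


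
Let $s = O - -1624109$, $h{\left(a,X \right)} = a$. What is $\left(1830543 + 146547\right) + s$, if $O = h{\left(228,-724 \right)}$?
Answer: $3601427$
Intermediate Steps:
$O = 228$
$s = 1624337$ ($s = 228 - -1624109 = 228 + 1624109 = 1624337$)
$\left(1830543 + 146547\right) + s = \left(1830543 + 146547\right) + 1624337 = 1977090 + 1624337 = 3601427$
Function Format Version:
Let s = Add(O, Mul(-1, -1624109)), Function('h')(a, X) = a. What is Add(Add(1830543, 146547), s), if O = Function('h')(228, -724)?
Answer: 3601427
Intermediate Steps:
O = 228
s = 1624337 (s = Add(228, Mul(-1, -1624109)) = Add(228, 1624109) = 1624337)
Add(Add(1830543, 146547), s) = Add(Add(1830543, 146547), 1624337) = Add(1977090, 1624337) = 3601427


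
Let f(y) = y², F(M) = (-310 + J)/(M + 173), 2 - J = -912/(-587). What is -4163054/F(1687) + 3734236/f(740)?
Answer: 155563127194417693/6218956300 ≈ 2.5014e+7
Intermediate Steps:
J = 262/587 (J = 2 - (-912)/(-587) = 2 - (-912)*(-1)/587 = 2 - 1*912/587 = 2 - 912/587 = 262/587 ≈ 0.44634)
F(M) = -181708/(587*(173 + M)) (F(M) = (-310 + 262/587)/(M + 173) = -181708/(587*(173 + M)))
-4163054/F(1687) + 3734236/f(740) = -4163054/((-181708/(101551 + 587*1687))) + 3734236/(740²) = -4163054/((-181708/(101551 + 990269))) + 3734236/547600 = -4163054/((-181708/1091820)) + 3734236*(1/547600) = -4163054/((-181708*1/1091820)) + 933559/136900 = -4163054/(-45427/272955) + 933559/136900 = -4163054*(-272955/45427) + 933559/136900 = 1136326404570/45427 + 933559/136900 = 155563127194417693/6218956300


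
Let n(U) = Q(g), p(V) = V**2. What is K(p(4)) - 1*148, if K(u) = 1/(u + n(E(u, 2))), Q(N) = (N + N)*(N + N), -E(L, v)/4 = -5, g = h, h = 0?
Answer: -2367/16 ≈ -147.94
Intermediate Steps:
g = 0
E(L, v) = 20 (E(L, v) = -4*(-5) = 20)
Q(N) = 4*N**2 (Q(N) = (2*N)*(2*N) = 4*N**2)
n(U) = 0 (n(U) = 4*0**2 = 4*0 = 0)
K(u) = 1/u (K(u) = 1/(u + 0) = 1/u)
K(p(4)) - 1*148 = 1/(4**2) - 1*148 = 1/16 - 148 = -2367/16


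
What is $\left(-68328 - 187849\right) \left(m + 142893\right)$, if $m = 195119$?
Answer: $-86590900124$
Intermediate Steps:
$\left(-68328 - 187849\right) \left(m + 142893\right) = \left(-68328 - 187849\right) \left(195119 + 142893\right) = \left(-256177\right) 338012 = -86590900124$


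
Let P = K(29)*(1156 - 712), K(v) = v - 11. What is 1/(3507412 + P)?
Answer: 1/3515404 ≈ 2.8446e-7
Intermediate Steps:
K(v) = -11 + v
P = 7992 (P = (-11 + 29)*(1156 - 712) = 18*444 = 7992)
1/(3507412 + P) = 1/(3507412 + 7992) = 1/3515404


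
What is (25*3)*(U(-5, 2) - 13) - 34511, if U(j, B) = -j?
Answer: -35111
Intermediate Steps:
(25*3)*(U(-5, 2) - 13) - 34511 = (25*3)*(-1*(-5) - 13) - 34511 = 75*(5 - 13) - 34511 = 75*(-8) - 34511 = -600 - 34511 = -35111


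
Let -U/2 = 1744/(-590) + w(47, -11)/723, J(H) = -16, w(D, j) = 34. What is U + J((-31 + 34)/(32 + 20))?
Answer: -2171708/213285 ≈ -10.182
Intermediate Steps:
U = 1240852/213285 (U = -2*(1744/(-590) + 34/723) = -2*(1744*(-1/590) + 34*(1/723)) = -2*(-872/295 + 34/723) = -2*(-620426/213285) = 1240852/213285 ≈ 5.8178)
U + J((-31 + 34)/(32 + 20)) = 1240852/213285 - 16 = -2171708/213285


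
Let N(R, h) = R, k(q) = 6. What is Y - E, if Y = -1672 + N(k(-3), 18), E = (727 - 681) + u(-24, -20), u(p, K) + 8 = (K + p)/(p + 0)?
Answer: -10235/6 ≈ -1705.8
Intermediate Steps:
u(p, K) = -8 + (K + p)/p (u(p, K) = -8 + (K + p)/(p + 0) = -8 + (K + p)/p)
E = 239/6 (E = (727 - 681) + (-7 - 20/(-24)) = 46 + (-7 - 20*(-1/24)) = 46 + (-7 + ⅚) = 46 - 37/6 = 239/6 ≈ 39.833)
Y = -1666 (Y = -1672 + 6 = -1666)
Y - E = -1666 - 1*239/6 = -1666 - 239/6 = -10235/6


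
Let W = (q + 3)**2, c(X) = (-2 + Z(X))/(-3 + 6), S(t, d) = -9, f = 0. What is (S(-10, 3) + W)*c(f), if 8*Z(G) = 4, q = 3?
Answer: -27/2 ≈ -13.500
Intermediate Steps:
Z(G) = 1/2 (Z(G) = (1/8)*4 = 1/2)
c(X) = -1/2 (c(X) = (-2 + 1/2)/(-3 + 6) = -3/2/3 = -3/2*1/3 = -1/2)
W = 36 (W = (3 + 3)**2 = 6**2 = 36)
(S(-10, 3) + W)*c(f) = (-9 + 36)*(-1/2) = 27*(-1/2) = -27/2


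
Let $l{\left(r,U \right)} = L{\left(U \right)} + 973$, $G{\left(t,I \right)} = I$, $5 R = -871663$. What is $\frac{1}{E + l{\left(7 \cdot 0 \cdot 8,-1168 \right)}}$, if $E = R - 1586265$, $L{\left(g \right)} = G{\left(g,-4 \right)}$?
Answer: $- \frac{5}{8798143} \approx -5.683 \cdot 10^{-7}$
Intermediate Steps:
$R = - \frac{871663}{5}$ ($R = \frac{1}{5} \left(-871663\right) = - \frac{871663}{5} \approx -1.7433 \cdot 10^{5}$)
$L{\left(g \right)} = -4$
$E = - \frac{8802988}{5}$ ($E = - \frac{871663}{5} - 1586265 = - \frac{8802988}{5} \approx -1.7606 \cdot 10^{6}$)
$l{\left(r,U \right)} = 969$ ($l{\left(r,U \right)} = -4 + 973 = 969$)
$\frac{1}{E + l{\left(7 \cdot 0 \cdot 8,-1168 \right)}} = \frac{1}{- \frac{8802988}{5} + 969} = \frac{1}{- \frac{8798143}{5}} = - \frac{5}{8798143}$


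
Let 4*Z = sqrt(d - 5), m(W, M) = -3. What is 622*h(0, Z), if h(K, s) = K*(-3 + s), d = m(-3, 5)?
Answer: 0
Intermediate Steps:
d = -3
Z = I*sqrt(2)/2 (Z = sqrt(-3 - 5)/4 = sqrt(-8)/4 = (2*I*sqrt(2))/4 = I*sqrt(2)/2 ≈ 0.70711*I)
622*h(0, Z) = 622*(0*(-3 + I*sqrt(2)/2)) = 622*0 = 0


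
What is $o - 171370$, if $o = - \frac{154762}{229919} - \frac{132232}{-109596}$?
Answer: $- \frac{1079550639864706}{6299550681} \approx -1.7137 \cdot 10^{5}$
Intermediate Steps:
$o = \frac{3360338264}{6299550681}$ ($o = \left(-154762\right) \frac{1}{229919} - - \frac{33058}{27399} = - \frac{154762}{229919} + \frac{33058}{27399} = \frac{3360338264}{6299550681} \approx 0.53343$)
$o - 171370 = \frac{3360338264}{6299550681} - 171370 = - \frac{1079550639864706}{6299550681}$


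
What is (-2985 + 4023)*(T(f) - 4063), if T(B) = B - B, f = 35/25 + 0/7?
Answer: -4217394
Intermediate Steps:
f = 7/5 (f = 35*(1/25) + 0*(⅐) = 7/5 + 0 = 7/5 ≈ 1.4000)
T(B) = 0
(-2985 + 4023)*(T(f) - 4063) = (-2985 + 4023)*(0 - 4063) = 1038*(-4063) = -4217394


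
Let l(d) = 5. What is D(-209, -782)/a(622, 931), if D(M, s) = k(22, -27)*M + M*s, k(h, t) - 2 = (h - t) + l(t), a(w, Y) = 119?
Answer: 151734/119 ≈ 1275.1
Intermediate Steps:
k(h, t) = 7 + h - t (k(h, t) = 2 + ((h - t) + 5) = 2 + (5 + h - t) = 7 + h - t)
D(M, s) = 56*M + M*s (D(M, s) = (7 + 22 - 1*(-27))*M + M*s = (7 + 22 + 27)*M + M*s = 56*M + M*s)
D(-209, -782)/a(622, 931) = -209*(56 - 782)/119 = -209*(-726)*(1/119) = 151734*(1/119) = 151734/119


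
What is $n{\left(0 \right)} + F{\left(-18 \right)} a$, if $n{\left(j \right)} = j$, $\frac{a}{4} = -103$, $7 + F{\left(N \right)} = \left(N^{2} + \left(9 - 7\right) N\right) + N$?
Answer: $-108356$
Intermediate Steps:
$F{\left(N \right)} = -7 + N^{2} + 3 N$ ($F{\left(N \right)} = -7 + \left(\left(N^{2} + \left(9 - 7\right) N\right) + N\right) = -7 + \left(\left(N^{2} + 2 N\right) + N\right) = -7 + \left(N^{2} + 3 N\right) = -7 + N^{2} + 3 N$)
$a = -412$ ($a = 4 \left(-103\right) = -412$)
$n{\left(0 \right)} + F{\left(-18 \right)} a = 0 + \left(-7 + \left(-18\right)^{2} + 3 \left(-18\right)\right) \left(-412\right) = 0 + \left(-7 + 324 - 54\right) \left(-412\right) = 0 + 263 \left(-412\right) = 0 - 108356 = -108356$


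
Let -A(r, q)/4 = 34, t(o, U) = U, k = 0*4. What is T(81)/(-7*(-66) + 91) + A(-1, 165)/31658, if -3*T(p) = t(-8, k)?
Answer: -68/15829 ≈ -0.0042959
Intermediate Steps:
k = 0
T(p) = 0 (T(p) = -1/3*0 = 0)
A(r, q) = -136 (A(r, q) = -4*34 = -136)
T(81)/(-7*(-66) + 91) + A(-1, 165)/31658 = 0/(-7*(-66) + 91) - 136/31658 = 0/(462 + 91) - 136*1/31658 = 0/553 - 68/15829 = 0*(1/553) - 68/15829 = 0 - 68/15829 = -68/15829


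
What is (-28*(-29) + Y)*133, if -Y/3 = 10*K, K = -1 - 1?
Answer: 115976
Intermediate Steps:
K = -2
Y = 60 (Y = -30*(-2) = -3*(-20) = 60)
(-28*(-29) + Y)*133 = (-28*(-29) + 60)*133 = (812 + 60)*133 = 872*133 = 115976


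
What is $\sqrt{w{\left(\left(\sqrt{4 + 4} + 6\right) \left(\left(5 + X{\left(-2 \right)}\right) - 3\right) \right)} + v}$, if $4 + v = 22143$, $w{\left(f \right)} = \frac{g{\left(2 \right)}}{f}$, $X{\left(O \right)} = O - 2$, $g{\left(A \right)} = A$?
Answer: $\frac{\sqrt{265666 + 88556 \sqrt{2}}}{2 \sqrt{3 + \sqrt{2}}} \approx 148.79$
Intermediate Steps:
$X{\left(O \right)} = -2 + O$
$w{\left(f \right)} = \frac{2}{f}$
$v = 22139$ ($v = -4 + 22143 = 22139$)
$\sqrt{w{\left(\left(\sqrt{4 + 4} + 6\right) \left(\left(5 + X{\left(-2 \right)}\right) - 3\right) \right)} + v} = \sqrt{\frac{2}{\left(\sqrt{4 + 4} + 6\right) \left(\left(5 - 4\right) - 3\right)} + 22139} = \sqrt{\frac{2}{\left(\sqrt{8} + 6\right) \left(\left(5 - 4\right) - 3\right)} + 22139} = \sqrt{\frac{2}{\left(2 \sqrt{2} + 6\right) \left(1 - 3\right)} + 22139} = \sqrt{\frac{2}{\left(6 + 2 \sqrt{2}\right) \left(-2\right)} + 22139} = \sqrt{\frac{2}{-12 - 4 \sqrt{2}} + 22139} = \sqrt{22139 + \frac{2}{-12 - 4 \sqrt{2}}}$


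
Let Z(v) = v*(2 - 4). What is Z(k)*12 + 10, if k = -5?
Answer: 130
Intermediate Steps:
Z(v) = -2*v (Z(v) = v*(-2) = -2*v)
Z(k)*12 + 10 = -2*(-5)*12 + 10 = 10*12 + 10 = 120 + 10 = 130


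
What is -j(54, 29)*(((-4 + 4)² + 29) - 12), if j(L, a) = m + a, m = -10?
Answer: -323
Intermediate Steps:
j(L, a) = -10 + a
-j(54, 29)*(((-4 + 4)² + 29) - 12) = -(-10 + 29)*(((-4 + 4)² + 29) - 12) = -19*((0² + 29) - 12) = -19*((0 + 29) - 12) = -19*(29 - 12) = -19*17 = -1*323 = -323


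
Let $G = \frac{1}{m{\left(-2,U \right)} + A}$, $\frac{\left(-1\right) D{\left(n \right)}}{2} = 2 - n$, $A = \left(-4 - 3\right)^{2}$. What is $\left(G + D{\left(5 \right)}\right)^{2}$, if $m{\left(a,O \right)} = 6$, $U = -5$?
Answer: $\frac{109561}{3025} \approx 36.219$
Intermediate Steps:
$A = 49$ ($A = \left(-7\right)^{2} = 49$)
$D{\left(n \right)} = -4 + 2 n$ ($D{\left(n \right)} = - 2 \left(2 - n\right) = -4 + 2 n$)
$G = \frac{1}{55}$ ($G = \frac{1}{6 + 49} = \frac{1}{55} \approx 0.018182$)
$\left(G + D{\left(5 \right)}\right)^{2} = \left(\frac{1}{55} + \left(-4 + 2 \cdot 5\right)\right)^{2} = \left(\frac{1}{55} + \left(-4 + 10\right)\right)^{2} = \left(\frac{1}{55} + 6\right)^{2} = \left(\frac{331}{55}\right)^{2} = \frac{109561}{3025}$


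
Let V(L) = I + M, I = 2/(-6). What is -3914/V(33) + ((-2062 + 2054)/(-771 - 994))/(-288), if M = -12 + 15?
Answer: -23315209/15885 ≈ -1467.8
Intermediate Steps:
M = 3
I = -⅓ (I = 2*(-⅙) = -⅓ ≈ -0.33333)
V(L) = 8/3 (V(L) = -⅓ + 3 = 8/3)
-3914/V(33) + ((-2062 + 2054)/(-771 - 994))/(-288) = -3914/8/3 + ((-2062 + 2054)/(-771 - 994))/(-288) = -3914*3/8 - 8/(-1765)*(-1/288) = -5871/4 - 8*(-1/1765)*(-1/288) = -5871/4 + (8/1765)*(-1/288) = -5871/4 - 1/63540 = -23315209/15885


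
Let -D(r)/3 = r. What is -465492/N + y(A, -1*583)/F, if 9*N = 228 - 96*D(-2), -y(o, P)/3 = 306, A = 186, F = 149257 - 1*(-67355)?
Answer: 4201296567/348986 ≈ 12039.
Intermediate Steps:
D(r) = -3*r
F = 216612 (F = 149257 + 67355 = 216612)
y(o, P) = -918 (y(o, P) = -3*306 = -918)
N = -116/3 (N = (228 - (-288)*(-2))/9 = (228 - 96*6)/9 = (228 - 576)/9 = (1/9)*(-348) = -116/3 ≈ -38.667)
-465492/N + y(A, -1*583)/F = -465492/(-116/3) - 918/216612 = -465492*(-3/116) - 918*1/216612 = 349119/29 - 51/12034 = 4201296567/348986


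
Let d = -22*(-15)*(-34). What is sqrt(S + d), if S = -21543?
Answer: I*sqrt(32763) ≈ 181.01*I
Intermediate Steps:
d = -11220 (d = 330*(-34) = -11220)
sqrt(S + d) = sqrt(-21543 - 11220) = sqrt(-32763) = I*sqrt(32763)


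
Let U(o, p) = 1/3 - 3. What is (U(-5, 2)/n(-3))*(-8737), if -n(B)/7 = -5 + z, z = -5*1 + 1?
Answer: 69896/189 ≈ 369.82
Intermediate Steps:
U(o, p) = -8/3 (U(o, p) = 1/3 - 3 = -8/3)
z = -4 (z = -5 + 1 = -4)
n(B) = 63 (n(B) = -7*(-5 - 4) = -7*(-9) = 63)
(U(-5, 2)/n(-3))*(-8737) = -8/3/63*(-8737) = -8/3*1/63*(-8737) = -8/189*(-8737) = 69896/189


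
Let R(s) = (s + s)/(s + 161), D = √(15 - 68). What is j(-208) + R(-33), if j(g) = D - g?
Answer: 13279/64 + I*√53 ≈ 207.48 + 7.2801*I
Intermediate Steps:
D = I*√53 (D = √(-53) = I*√53 ≈ 7.2801*I)
R(s) = 2*s/(161 + s) (R(s) = (2*s)/(161 + s) = 2*s/(161 + s))
j(g) = -g + I*√53 (j(g) = I*√53 - g = -g + I*√53)
j(-208) + R(-33) = (-1*(-208) + I*√53) + 2*(-33)/(161 - 33) = (208 + I*√53) + 2*(-33)/128 = (208 + I*√53) + 2*(-33)*(1/128) = (208 + I*√53) - 33/64 = 13279/64 + I*√53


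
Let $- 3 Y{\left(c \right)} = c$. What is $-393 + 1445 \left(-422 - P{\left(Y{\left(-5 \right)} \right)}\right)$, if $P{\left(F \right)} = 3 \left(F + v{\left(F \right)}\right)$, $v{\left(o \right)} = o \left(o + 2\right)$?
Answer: $- \frac{1931699}{3} \approx -6.439 \cdot 10^{5}$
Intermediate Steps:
$Y{\left(c \right)} = - \frac{c}{3}$
$v{\left(o \right)} = o \left(2 + o\right)$
$P{\left(F \right)} = 3 F + 3 F \left(2 + F\right)$ ($P{\left(F \right)} = 3 \left(F + F \left(2 + F\right)\right) = 3 F + 3 F \left(2 + F\right)$)
$-393 + 1445 \left(-422 - P{\left(Y{\left(-5 \right)} \right)}\right) = -393 + 1445 \left(-422 - 3 \left(\left(- \frac{1}{3}\right) \left(-5\right)\right) \left(3 - - \frac{5}{3}\right)\right) = -393 + 1445 \left(-422 - 3 \cdot \frac{5}{3} \left(3 + \frac{5}{3}\right)\right) = -393 + 1445 \left(-422 - 3 \cdot \frac{5}{3} \cdot \frac{14}{3}\right) = -393 + 1445 \left(-422 - \frac{70}{3}\right) = -393 + 1445 \left(- \frac{1336}{3}\right) = -393 - \frac{1930520}{3} = - \frac{1931699}{3}$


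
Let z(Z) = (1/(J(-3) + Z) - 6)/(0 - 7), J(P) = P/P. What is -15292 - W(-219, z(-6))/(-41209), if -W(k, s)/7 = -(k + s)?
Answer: -3150847774/206045 ≈ -15292.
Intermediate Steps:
J(P) = 1
z(Z) = 6/7 - 1/(7*(1 + Z)) (z(Z) = (1/(1 + Z) - 6)/(0 - 7) = (-6 + 1/(1 + Z))/(-7) = (-6 + 1/(1 + Z))*(-⅐) = 6/7 - 1/(7*(1 + Z)))
W(k, s) = 7*k + 7*s (W(k, s) = -(-7)*(k + s) = -7*(-k - s) = 7*k + 7*s)
-15292 - W(-219, z(-6))/(-41209) = -15292 - (7*(-219) + 7*((5 + 6*(-6))/(7*(1 - 6))))/(-41209) = -15292 - (-1533 + 7*((⅐)*(5 - 36)/(-5)))*(-1)/41209 = -15292 - (-1533 + 7*((⅐)*(-⅕)*(-31)))*(-1)/41209 = -15292 - (-1533 + 7*(31/35))*(-1)/41209 = -15292 - (-1533 + 31/5)*(-1)/41209 = -15292 - (-7634)*(-1)/(5*41209) = -15292 - 1*7634/206045 = -15292 - 7634/206045 = -3150847774/206045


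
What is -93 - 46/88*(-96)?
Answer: -471/11 ≈ -42.818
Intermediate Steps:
-93 - 46/88*(-96) = -93 - 46*1/88*(-96) = -93 - 23/44*(-96) = -93 + 552/11 = -471/11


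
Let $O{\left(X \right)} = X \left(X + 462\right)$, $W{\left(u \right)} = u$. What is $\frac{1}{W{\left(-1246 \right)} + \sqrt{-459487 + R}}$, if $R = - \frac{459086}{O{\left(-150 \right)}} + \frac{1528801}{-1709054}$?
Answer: $- \frac{24914931022800}{40231696505675939} - \frac{30 i \sqrt{204129412949902816694578}}{40231696505675939} \approx -0.00061929 - 0.0003369 i$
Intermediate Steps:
$O{\left(X \right)} = X \left(462 + X\right)$
$R = \frac{178263719461}{19995931800}$ ($R = - \frac{459086}{\left(-150\right) \left(462 - 150\right)} + \frac{1528801}{-1709054} = - \frac{459086}{\left(-150\right) 312} + 1528801 \left(- \frac{1}{1709054}\right) = - \frac{459086}{-46800} - \frac{1528801}{1709054} = \left(-459086\right) \left(- \frac{1}{46800}\right) - \frac{1528801}{1709054} = \frac{229543}{23400} - \frac{1528801}{1709054} = \frac{178263719461}{19995931800} \approx 8.915$)
$\frac{1}{W{\left(-1246 \right)} + \sqrt{-459487 + R}} = \frac{1}{-1246 + \sqrt{-459487 + \frac{178263719461}{19995931800}}} = \frac{1}{-1246 + \sqrt{- \frac{9187692451267139}{19995931800}}} = \frac{1}{-1246 + \frac{i \sqrt{204129412949902816694578}}{666531060}}$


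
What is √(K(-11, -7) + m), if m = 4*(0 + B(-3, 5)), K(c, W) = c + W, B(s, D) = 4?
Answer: I*√2 ≈ 1.4142*I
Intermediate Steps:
K(c, W) = W + c
m = 16 (m = 4*(0 + 4) = 4*4 = 16)
√(K(-11, -7) + m) = √((-7 - 11) + 16) = √(-18 + 16) = √(-2) = I*√2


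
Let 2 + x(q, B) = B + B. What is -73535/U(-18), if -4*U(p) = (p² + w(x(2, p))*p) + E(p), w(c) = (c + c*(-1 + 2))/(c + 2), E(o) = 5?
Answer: 294140/291 ≈ 1010.8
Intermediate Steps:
x(q, B) = -2 + 2*B (x(q, B) = -2 + (B + B) = -2 + 2*B)
w(c) = 2*c/(2 + c) (w(c) = (c + c*1)/(2 + c) = (c + c)/(2 + c) = (2*c)/(2 + c) = 2*c/(2 + c))
U(p) = -¾ - p/2 - p²/4 (U(p) = -((p² + (2*(-2 + 2*p)/(2 + (-2 + 2*p)))*p) + 5)/4 = -((p² + (2*(-2 + 2*p)/((2*p)))*p) + 5)/4 = -((p² + (2*(-2 + 2*p)*(1/(2*p)))*p) + 5)/4 = -((p² + ((-2 + 2*p)/p)*p) + 5)/4 = -((p² + (-2 + 2*p)) + 5)/4 = -((-2 + p² + 2*p) + 5)/4 = -(3 + p² + 2*p)/4 = -¾ - p/2 - p²/4)
-73535/U(-18) = -73535/(-¾ - ½*(-18) - ¼*(-18)²) = -73535/(-¾ + 9 - ¼*324) = -73535/(-¾ + 9 - 81) = -73535/(-291/4) = -73535*(-4/291) = 294140/291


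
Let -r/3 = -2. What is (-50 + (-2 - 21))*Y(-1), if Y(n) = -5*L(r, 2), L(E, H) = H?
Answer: 730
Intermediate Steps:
r = 6 (r = -3*(-2) = 6)
Y(n) = -10 (Y(n) = -5*2 = -10)
(-50 + (-2 - 21))*Y(-1) = (-50 + (-2 - 21))*(-10) = (-50 - 23)*(-10) = -73*(-10) = 730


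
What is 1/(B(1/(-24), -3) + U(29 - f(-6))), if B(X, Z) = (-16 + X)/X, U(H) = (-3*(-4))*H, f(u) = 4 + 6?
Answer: 1/613 ≈ 0.0016313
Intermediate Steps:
f(u) = 10
U(H) = 12*H
B(X, Z) = (-16 + X)/X
1/(B(1/(-24), -3) + U(29 - f(-6))) = 1/((-16 + 1/(-24))/(1/(-24)) + 12*(29 - 1*10)) = 1/((-16 - 1/24)/(-1/24) + 12*(29 - 10)) = 1/(-24*(-385/24) + 12*19) = 1/(385 + 228) = 1/613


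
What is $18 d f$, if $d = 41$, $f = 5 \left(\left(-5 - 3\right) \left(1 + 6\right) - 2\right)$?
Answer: $-214020$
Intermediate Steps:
$f = -290$ ($f = 5 \left(\left(-8\right) 7 - 2\right) = 5 \left(-56 - 2\right) = 5 \left(-58\right) = -290$)
$18 d f = 18 \cdot 41 \left(-290\right) = 738 \left(-290\right) = -214020$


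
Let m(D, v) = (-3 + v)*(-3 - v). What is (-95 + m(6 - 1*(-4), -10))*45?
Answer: -8370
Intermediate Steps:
(-95 + m(6 - 1*(-4), -10))*45 = (-95 + (9 - 1*(-10)**2))*45 = (-95 + (9 - 1*100))*45 = (-95 + (9 - 100))*45 = (-95 - 91)*45 = -186*45 = -8370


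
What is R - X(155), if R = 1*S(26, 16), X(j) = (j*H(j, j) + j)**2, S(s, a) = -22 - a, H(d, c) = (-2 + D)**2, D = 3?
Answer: -96138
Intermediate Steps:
H(d, c) = 1 (H(d, c) = (-2 + 3)**2 = 1**2 = 1)
X(j) = 4*j**2 (X(j) = (j*1 + j)**2 = (j + j)**2 = (2*j)**2 = 4*j**2)
R = -38 (R = 1*(-22 - 1*16) = 1*(-22 - 16) = 1*(-38) = -38)
R - X(155) = -38 - 4*155**2 = -38 - 4*24025 = -38 - 1*96100 = -38 - 96100 = -96138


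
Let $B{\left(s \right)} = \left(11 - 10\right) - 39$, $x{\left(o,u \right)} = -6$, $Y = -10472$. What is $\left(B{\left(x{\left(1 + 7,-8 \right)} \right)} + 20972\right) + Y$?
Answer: $10462$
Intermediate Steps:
$B{\left(s \right)} = -38$ ($B{\left(s \right)} = 1 - 39 = -38$)
$\left(B{\left(x{\left(1 + 7,-8 \right)} \right)} + 20972\right) + Y = \left(-38 + 20972\right) - 10472 = 20934 - 10472 = 10462$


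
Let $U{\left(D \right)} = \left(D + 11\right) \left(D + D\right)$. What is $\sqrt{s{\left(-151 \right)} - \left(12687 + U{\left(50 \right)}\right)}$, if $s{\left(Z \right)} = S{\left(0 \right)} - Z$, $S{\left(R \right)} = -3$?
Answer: $3 i \sqrt{2071} \approx 136.52 i$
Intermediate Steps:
$U{\left(D \right)} = 2 D \left(11 + D\right)$ ($U{\left(D \right)} = \left(11 + D\right) 2 D = 2 D \left(11 + D\right)$)
$s{\left(Z \right)} = -3 - Z$
$\sqrt{s{\left(-151 \right)} - \left(12687 + U{\left(50 \right)}\right)} = \sqrt{\left(-3 - -151\right) - \left(12687 + 2 \cdot 50 \left(11 + 50\right)\right)} = \sqrt{\left(-3 + 151\right) - \left(12687 + 2 \cdot 50 \cdot 61\right)} = \sqrt{148 - 18787} = \sqrt{-18639} = 3 i \sqrt{2071}$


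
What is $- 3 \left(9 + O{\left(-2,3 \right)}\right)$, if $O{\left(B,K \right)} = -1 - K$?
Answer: $-15$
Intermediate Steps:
$- 3 \left(9 + O{\left(-2,3 \right)}\right) = - 3 \left(9 - 4\right) = \left(-3\right) 5 = -15$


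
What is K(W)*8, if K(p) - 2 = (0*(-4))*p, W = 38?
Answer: 16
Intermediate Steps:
K(p) = 2 (K(p) = 2 + (0*(-4))*p = 2 + 0*p = 2 + 0 = 2)
K(W)*8 = 2*8 = 16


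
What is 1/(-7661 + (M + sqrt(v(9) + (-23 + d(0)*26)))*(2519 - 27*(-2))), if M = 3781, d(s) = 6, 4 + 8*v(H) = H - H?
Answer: 19441704/188988172824623 - 2573*sqrt(530)/188988172824623 ≈ 1.0256e-7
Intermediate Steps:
v(H) = -1/2 (v(H) = -1/2 + (H - H)/8 = -1/2 + (1/8)*0 = -1/2 + 0 = -1/2)
1/(-7661 + (M + sqrt(v(9) + (-23 + d(0)*26)))*(2519 - 27*(-2))) = 1/(-7661 + (3781 + sqrt(-1/2 + (-23 + 6*26)))*(2519 - 27*(-2))) = 1/(-7661 + (3781 + sqrt(-1/2 + (-23 + 156)))*(2519 + 54)) = 1/(-7661 + (3781 + sqrt(-1/2 + 133))*2573) = 1/(-7661 + (3781 + sqrt(265/2))*2573) = 1/(-7661 + (3781 + sqrt(530)/2)*2573) = 1/(-7661 + (9728513 + 2573*sqrt(530)/2)) = 1/(9720852 + 2573*sqrt(530)/2)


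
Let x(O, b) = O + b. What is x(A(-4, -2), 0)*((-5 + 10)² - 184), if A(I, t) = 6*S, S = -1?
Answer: 954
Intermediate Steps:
A(I, t) = -6 (A(I, t) = 6*(-1) = -6)
x(A(-4, -2), 0)*((-5 + 10)² - 184) = (-6 + 0)*((-5 + 10)² - 184) = -6*(5² - 184) = -6*(25 - 184) = -6*(-159) = 954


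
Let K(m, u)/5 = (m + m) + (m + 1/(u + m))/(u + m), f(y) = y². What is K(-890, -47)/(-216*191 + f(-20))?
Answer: 7809754445/35870301464 ≈ 0.21772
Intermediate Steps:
K(m, u) = 10*m + 5*(m + 1/(m + u))/(m + u) (K(m, u) = 5*((m + m) + (m + 1/(u + m))/(u + m)) = 5*(2*m + (m + 1/(m + u))/(m + u)) = 10*m + 5*(m + 1/(m + u))/(m + u))
K(-890, -47)/(-216*191 + f(-20)) = (5*(1 + (-890)² - 890*(-47) + 2*(-890)*(-890 - 47)²)/(-890 - 47)²)/(-216*191 + (-20)²) = (5*(1 + 792100 + 41830 + 2*(-890)*(-937)²)/(-937)²)/(-41256 + 400) = (5*(1/877969)*(1 + 792100 + 41830 + 2*(-890)*877969))/(-40856) = (5*(1/877969)*(1 + 792100 + 41830 - 1562784820))*(-1/40856) = (5*(1/877969)*(-1561950889))*(-1/40856) = -7809754445/877969*(-1/40856) = 7809754445/35870301464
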